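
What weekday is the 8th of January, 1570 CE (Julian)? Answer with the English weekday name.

This is JDN 2294508 (18 January 1570 Gregorian).
JDN 2294508 mod 7 = 6, and JDN 0 was a Monday, so this is a Sunday.

Sunday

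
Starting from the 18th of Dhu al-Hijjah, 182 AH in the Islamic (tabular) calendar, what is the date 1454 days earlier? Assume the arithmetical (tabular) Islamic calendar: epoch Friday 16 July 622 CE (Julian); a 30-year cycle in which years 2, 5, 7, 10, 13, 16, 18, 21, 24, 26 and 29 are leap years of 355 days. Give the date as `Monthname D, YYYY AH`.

Dhu al-Qa'dah 11, 178 AH

JDN of the 18th of Dhu al-Hijjah, 182 AH = 2012922.
2012922 − 1454 = 2011468.
JDN 2011468 in the tabular Islamic calendar is Dhu al-Qa'dah 11, 178 AH.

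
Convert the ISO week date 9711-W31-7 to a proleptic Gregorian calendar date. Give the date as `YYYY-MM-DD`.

9711-08-02

ISO week 1 of 9711 is the week containing the first Thursday of 9711.
Week 31, day 7 (Sunday) lands on 9711-08-02.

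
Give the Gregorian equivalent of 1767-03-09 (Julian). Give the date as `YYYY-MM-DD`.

The Julian–Gregorian offset here is 11 days (Julian trailing).
9 March 1767 Julian + 11 days → 20 March 1767 Gregorian.

1767-03-20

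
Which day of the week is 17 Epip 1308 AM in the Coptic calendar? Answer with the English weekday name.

Equivalently 21 July 1592 Gregorian, JDN 2302728.
JDN 2302728 mod 7 = 1, and JDN 0 was a Monday, so this is a Tuesday.

Tuesday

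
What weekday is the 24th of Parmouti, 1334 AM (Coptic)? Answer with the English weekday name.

Equivalently 29 April 1618 Gregorian, JDN 2312141.
JDN 2312141 mod 7 = 6, and JDN 0 was a Monday, so this is a Sunday.

Sunday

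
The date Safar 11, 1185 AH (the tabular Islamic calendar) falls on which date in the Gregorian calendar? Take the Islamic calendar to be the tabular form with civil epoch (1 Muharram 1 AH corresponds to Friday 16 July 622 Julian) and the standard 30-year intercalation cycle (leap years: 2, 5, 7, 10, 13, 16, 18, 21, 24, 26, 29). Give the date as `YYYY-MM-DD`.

1771-05-26

Both dates share Julian Day Number 2368050; in the Gregorian calendar that is 26 May 1771 CE.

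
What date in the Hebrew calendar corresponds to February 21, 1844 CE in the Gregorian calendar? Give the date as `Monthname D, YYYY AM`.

Adar 1, 5604 AM

Both dates share Julian Day Number 2394618; in the Hebrew calendar that is 1 Adar 5604 AM.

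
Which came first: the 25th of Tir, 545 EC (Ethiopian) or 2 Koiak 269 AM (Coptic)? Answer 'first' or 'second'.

second

Converting both to JDN: 1923061 vs 1923008; the smaller is the second.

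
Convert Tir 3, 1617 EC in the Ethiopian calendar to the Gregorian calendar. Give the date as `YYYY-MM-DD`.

1625-01-08

Both dates share Julian Day Number 2314587; in the Gregorian calendar that is 8 January 1625 CE.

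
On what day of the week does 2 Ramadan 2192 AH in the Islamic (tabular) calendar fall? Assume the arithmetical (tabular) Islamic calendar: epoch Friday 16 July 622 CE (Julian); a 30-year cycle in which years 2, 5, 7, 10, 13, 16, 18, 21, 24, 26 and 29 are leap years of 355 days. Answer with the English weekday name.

Tuesday

Equivalently 14 December 2748 Gregorian, JDN 2725094.
2725094 ≡ 1 (mod 7); counting from Monday = 0 gives Tuesday.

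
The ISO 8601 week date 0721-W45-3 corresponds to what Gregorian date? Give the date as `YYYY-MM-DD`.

0721-11-09

ISO week 1 of 721 is the week containing the first Thursday of 721.
Week 45, day 3 (Wednesday) lands on 0721-11-09.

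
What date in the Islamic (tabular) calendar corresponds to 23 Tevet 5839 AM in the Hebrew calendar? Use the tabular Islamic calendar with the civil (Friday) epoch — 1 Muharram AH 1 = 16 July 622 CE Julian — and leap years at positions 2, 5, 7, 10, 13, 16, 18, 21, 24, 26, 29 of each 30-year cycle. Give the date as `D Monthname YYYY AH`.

Both dates share Julian Day Number 2480395; in the tabular Islamic calendar that is 22 Safar 1502 AH.

22 Safar 1502 AH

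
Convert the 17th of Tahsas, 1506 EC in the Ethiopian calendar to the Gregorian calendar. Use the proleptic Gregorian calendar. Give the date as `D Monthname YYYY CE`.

23 December 1513 CE

Both dates share Julian Day Number 2274028; in the Gregorian calendar that is 23 December 1513 CE.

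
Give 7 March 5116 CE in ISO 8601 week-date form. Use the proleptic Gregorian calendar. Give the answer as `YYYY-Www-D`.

5116-W10-2

The weekday is Tuesday (ISO weekday 2).
That Tuesday belongs to ISO week 10 of ISO year 5116.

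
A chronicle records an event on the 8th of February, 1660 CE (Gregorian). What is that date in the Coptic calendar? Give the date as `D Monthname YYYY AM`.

Both dates share Julian Day Number 2327401; in the Coptic calendar that is 3 Meshir 1376 AM.

3 Meshir 1376 AM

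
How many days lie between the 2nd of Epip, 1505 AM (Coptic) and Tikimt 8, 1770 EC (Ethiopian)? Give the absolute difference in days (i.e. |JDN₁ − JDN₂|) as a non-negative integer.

4282

First date → JDN 2374667; second date → JDN 2370385.
The interval is |2374667 − 2370385| = 4282 days.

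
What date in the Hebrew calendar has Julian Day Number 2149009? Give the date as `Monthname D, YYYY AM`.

The proleptic Gregorian equivalent of JDN 2149009 is 8 September 1171.
In the Hebrew calendar that day is Elul 29, 4931 AM.

Elul 29, 4931 AM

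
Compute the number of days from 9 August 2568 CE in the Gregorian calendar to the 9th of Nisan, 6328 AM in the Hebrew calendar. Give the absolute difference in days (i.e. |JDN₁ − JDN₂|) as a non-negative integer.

123

JDN of the first date = 2659224.
JDN of the second date = 2659101.
|2659101 − 2659224| = 123.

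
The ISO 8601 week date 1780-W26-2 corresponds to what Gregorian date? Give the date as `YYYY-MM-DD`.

ISO week 1 of 1780 is the week containing the first Thursday of 1780.
Week 26, day 2 (Tuesday) lands on 1780-06-27.

1780-06-27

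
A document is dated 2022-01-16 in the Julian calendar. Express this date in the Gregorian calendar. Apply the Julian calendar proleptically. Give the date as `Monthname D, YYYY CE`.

The Julian–Gregorian offset here is 13 days (Julian trailing).
16 January 2022 Julian + 13 days → 29 January 2022 Gregorian.

January 29, 2022 CE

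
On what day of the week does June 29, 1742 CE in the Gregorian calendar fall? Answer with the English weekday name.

2357492 ≡ 4 (mod 7); counting from Monday = 0 gives Friday.

Friday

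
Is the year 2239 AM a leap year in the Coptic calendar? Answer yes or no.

2239 mod 4 = 3; in the Coptic calendar a year is leap when year mod 4 = 3, so it is a leap year.

yes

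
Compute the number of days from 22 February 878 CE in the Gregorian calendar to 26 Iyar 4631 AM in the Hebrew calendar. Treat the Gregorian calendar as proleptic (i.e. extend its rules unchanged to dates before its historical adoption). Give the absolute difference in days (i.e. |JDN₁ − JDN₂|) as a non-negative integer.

First date → JDN 2041796; second date → JDN 2039331.
The interval is |2041796 − 2039331| = 2465 days.

2465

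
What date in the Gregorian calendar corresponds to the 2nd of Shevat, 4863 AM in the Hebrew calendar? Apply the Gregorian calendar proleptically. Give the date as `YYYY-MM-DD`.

Both dates share Julian Day Number 2123941; in the Gregorian calendar that is 20 January 1103 CE.

1103-01-20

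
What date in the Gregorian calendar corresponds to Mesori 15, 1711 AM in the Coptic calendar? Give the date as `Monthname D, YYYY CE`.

August 21, 1995 CE

Both dates share Julian Day Number 2449951; in the Gregorian calendar that is 21 August 1995 CE.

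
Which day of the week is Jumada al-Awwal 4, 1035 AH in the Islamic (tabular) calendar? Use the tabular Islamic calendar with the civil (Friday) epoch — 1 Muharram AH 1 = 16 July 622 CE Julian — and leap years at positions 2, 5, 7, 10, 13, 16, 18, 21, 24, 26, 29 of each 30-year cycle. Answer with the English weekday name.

Sunday

This is JDN 2314976 (1 February 1626 Gregorian).
Since JDN mod 7 = 6 (0 = Monday), the day is Sunday.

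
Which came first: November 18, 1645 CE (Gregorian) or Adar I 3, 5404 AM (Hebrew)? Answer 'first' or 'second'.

second

First date → JDN 2322206; second date → JDN 2321559.
JDN 2321559 < JDN 2322206, so the second date is earlier.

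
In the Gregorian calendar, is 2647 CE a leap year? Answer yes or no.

2647 is not divisible by 4, so it is a common year.

no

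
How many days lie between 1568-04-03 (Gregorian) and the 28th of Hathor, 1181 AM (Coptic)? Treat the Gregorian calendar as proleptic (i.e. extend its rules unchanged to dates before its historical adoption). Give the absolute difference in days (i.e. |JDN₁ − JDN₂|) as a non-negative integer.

First date → JDN 2293853; second date → JDN 2256112.
The interval is |2293853 − 2256112| = 37741 days.

37741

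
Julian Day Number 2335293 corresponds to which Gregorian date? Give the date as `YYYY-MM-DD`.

1681-09-17

Counting from JDN 2299161 = 15 Oct 1582 gives an offset of 36132 days.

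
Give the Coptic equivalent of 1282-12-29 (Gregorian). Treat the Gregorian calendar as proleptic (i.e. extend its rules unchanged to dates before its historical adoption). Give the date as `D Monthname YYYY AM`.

26 Koiak 999 AM

Both dates share Julian Day Number 2189664; in the Coptic calendar that is 26 Koiak 999 AM.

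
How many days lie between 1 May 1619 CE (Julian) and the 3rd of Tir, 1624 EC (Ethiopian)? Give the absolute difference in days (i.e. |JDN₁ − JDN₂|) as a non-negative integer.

JDN of the first date = 2312518.
JDN of the second date = 2317144.
|2317144 − 2312518| = 4626.

4626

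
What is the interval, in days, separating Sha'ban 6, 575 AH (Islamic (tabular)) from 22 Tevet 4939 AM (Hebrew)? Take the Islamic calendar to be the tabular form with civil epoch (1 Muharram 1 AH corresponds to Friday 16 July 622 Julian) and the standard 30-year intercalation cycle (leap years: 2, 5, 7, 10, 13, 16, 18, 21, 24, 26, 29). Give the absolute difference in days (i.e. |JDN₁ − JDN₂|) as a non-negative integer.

369

JDN of the first date = 2152058.
JDN of the second date = 2151689.
|2151689 − 2152058| = 369.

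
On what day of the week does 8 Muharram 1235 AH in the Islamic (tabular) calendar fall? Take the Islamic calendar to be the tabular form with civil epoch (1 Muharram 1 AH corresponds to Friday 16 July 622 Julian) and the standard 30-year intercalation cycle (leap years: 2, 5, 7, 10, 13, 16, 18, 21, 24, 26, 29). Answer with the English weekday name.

Wednesday

This is JDN 2385735 (27 October 1819 Gregorian).
JDN 2385735 mod 7 = 2, and JDN 0 was a Monday, so this is a Wednesday.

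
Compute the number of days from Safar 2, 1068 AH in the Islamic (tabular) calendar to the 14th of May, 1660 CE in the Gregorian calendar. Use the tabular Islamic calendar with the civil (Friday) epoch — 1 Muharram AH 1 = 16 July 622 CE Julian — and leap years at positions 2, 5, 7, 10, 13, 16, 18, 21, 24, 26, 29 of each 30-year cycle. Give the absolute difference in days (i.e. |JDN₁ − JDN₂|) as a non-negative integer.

917

First date → JDN 2326580; second date → JDN 2327497.
The interval is |2326580 − 2327497| = 917 days.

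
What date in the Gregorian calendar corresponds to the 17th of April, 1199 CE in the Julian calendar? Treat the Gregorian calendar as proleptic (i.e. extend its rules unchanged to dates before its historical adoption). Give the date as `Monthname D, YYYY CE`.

April 24, 1199 CE

At this point the Julian calendar is 7 days behind the Gregorian.
17 April 1199 Julian + 7 days → 24 April 1199 Gregorian.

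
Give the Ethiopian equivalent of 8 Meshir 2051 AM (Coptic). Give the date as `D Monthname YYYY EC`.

8 Yekatit 2327 EC

Julian Day Number of the source date = 2573949.
Converting JDN 2573949 to the Ethiopian calendar gives 8 Yekatit 2327 EC.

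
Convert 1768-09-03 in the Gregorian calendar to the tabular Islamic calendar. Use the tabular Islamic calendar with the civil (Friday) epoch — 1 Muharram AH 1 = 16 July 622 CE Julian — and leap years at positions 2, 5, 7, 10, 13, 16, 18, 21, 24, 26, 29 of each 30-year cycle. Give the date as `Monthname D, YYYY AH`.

Both dates share Julian Day Number 2367055; in the tabular Islamic calendar that is 20 Rabi' al-Thani 1182 AH.

Rabi' al-Thani 20, 1182 AH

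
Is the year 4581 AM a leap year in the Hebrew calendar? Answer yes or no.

no

Hebrew year 4581 is year 2 of its 19-year Metonic cycle; leap years are at positions 3, 6, 8, 11, 14, 17, 19, so it is a common year (12 months).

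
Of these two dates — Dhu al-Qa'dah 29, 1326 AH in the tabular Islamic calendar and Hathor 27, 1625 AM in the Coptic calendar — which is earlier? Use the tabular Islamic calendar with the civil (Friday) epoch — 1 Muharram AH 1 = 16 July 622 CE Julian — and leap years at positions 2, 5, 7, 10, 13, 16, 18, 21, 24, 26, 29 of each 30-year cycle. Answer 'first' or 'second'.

First date → JDN 2418299; second date → JDN 2418282.
JDN 2418282 < JDN 2418299, so the second date is earlier.

second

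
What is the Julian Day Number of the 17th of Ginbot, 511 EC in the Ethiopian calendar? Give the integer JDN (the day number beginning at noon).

1910754

In the proleptic Gregorian calendar the same day is 14 May 519.
JDN 2400001 is 17 November 1858 CE (Gregorian), MJD 0; the target day is −489247 days from there, so JDN = 1910754.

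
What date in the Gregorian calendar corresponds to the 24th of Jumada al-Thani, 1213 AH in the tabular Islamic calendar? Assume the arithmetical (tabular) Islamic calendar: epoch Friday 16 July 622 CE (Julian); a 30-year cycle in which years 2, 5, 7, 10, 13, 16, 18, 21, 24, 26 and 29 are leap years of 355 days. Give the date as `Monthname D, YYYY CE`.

Both dates share Julian Day Number 2378103; in the Gregorian calendar that is 3 December 1798 CE.

December 3, 1798 CE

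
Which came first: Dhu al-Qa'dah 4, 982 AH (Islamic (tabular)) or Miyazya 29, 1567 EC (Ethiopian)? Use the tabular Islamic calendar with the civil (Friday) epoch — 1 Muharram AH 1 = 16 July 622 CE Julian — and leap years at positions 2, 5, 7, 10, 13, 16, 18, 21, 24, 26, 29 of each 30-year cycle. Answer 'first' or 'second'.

first

Converting both to JDN: 2296372 vs 2296440; the smaller is the first.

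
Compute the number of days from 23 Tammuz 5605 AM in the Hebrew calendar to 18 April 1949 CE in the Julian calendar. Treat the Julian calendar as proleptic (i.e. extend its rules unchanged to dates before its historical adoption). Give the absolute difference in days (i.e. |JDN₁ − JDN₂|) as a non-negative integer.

37897

JDN of the first date = 2395141.
JDN of the second date = 2433038.
|2433038 − 2395141| = 37897.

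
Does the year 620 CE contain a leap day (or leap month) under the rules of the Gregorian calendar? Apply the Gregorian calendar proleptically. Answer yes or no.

620 is divisible by 4 and not by 100, so it is a leap year.

yes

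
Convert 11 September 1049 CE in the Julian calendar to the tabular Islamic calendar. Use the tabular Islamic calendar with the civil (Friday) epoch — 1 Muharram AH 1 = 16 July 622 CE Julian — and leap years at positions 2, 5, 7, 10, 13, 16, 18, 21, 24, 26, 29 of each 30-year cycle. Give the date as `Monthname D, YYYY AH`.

Rabi' al-Thani 10, 441 AH

Julian Day Number of the source date = 2104459.
Converting JDN 2104459 to the tabular Islamic calendar gives 10 Rabi' al-Thani 441 AH.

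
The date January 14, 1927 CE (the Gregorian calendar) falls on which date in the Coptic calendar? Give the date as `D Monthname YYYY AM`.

6 Tobi 1643 AM

Both dates share Julian Day Number 2424895; in the Coptic calendar that is 6 Tobi 1643 AM.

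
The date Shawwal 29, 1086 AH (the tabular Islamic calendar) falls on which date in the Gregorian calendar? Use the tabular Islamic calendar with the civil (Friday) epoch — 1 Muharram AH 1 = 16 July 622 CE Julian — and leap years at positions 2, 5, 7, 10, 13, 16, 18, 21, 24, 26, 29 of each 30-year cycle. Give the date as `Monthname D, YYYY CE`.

Both dates share Julian Day Number 2333222; in the Gregorian calendar that is 16 January 1676 CE.

January 16, 1676 CE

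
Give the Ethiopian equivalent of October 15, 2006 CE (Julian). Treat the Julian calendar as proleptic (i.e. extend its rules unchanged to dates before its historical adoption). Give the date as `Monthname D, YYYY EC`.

The source date corresponds to 28 October 2006 in the Gregorian calendar (JDN 2454037).
That day falls on 18 Tikimt 1999 EC in the Ethiopian calendar.

Tikimt 18, 1999 EC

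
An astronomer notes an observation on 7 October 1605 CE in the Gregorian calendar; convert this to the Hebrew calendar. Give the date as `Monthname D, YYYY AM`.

Both dates share Julian Day Number 2307554; in the Hebrew calendar that is 25 Tishrei 5366 AM.

Tishrei 25, 5366 AM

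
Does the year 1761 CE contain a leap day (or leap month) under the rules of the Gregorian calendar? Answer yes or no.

1761 is not divisible by 4, so it is a common year.

no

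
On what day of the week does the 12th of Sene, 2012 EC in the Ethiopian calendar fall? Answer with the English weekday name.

Equivalently 19 June 2020 Gregorian, JDN 2459020.
2459020 ≡ 4 (mod 7); counting from Monday = 0 gives Friday.

Friday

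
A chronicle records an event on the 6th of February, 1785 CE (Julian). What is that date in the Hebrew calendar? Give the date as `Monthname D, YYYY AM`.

Both dates share Julian Day Number 2373066; in the Hebrew calendar that is 7 Adar 5545 AM.

Adar 7, 5545 AM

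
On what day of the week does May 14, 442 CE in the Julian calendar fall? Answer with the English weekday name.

Thursday

Equivalently 15 May 442 Gregorian, JDN 1882632.
JDN 1882632 mod 7 = 3, and JDN 0 was a Monday, so this is a Thursday.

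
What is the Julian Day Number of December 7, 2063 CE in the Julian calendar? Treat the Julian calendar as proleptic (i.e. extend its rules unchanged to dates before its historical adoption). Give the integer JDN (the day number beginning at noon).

2474909

Equivalently 20 December 2063 (Gregorian).
JDN 2299161 is 15 October 1582 CE (Gregorian); the target day is +175748 days from there, so JDN = 2474909.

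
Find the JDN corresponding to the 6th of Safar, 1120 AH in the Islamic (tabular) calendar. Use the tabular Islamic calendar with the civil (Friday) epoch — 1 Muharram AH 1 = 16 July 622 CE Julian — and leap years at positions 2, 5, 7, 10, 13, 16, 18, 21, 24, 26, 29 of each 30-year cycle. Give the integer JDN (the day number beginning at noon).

2345011

Equivalently 27 April 1708 (Gregorian).
JDN 2400001 is 17 November 1858 CE (Gregorian), MJD 0; the target day is −54990 days from there, so JDN = 2345011.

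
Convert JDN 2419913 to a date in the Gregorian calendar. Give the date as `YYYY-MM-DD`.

1913-05-25

Counting from JDN 2299161 = 15 Oct 1582 gives an offset of 120752 days.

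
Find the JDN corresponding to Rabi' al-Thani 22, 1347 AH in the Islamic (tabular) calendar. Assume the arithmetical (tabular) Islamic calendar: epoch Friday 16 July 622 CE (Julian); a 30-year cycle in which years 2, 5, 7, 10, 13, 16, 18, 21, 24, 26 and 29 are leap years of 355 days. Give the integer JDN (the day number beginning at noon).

In the Gregorian calendar the same day is 8 October 1928.
JDN 2299161 is 15 October 1582 CE (Gregorian); the target day is +126367 days from there, so JDN = 2425528.

2425528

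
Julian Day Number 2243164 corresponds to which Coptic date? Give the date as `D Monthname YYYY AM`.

19 Paoni 1145 AM

The proleptic Gregorian equivalent of JDN 2243164 is 22 June 1429.
In the Coptic calendar that day is 19 Paoni 1145 AM.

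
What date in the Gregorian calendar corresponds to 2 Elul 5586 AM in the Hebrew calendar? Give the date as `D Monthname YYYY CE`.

Both dates share Julian Day Number 2388239; in the Gregorian calendar that is 4 September 1826 CE.

4 September 1826 CE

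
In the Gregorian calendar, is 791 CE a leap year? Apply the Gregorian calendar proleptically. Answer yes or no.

no

791 is not divisible by 4, so it is a common year.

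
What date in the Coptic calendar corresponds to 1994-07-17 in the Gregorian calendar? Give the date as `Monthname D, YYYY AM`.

Julian Day Number of the source date = 2449551.
Converting JDN 2449551 to the Coptic calendar gives 10 Epip 1710 AM.

Epip 10, 1710 AM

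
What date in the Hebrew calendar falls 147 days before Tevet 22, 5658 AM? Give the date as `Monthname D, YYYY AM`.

Counting 147 days back from JDN 2414306 reaches JDN 2414159, which is Av 24, 5657 AM.

Av 24, 5657 AM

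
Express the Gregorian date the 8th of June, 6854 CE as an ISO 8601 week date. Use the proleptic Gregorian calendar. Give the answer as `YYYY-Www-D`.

The weekday is Monday (ISO weekday 1).
That Monday belongs to ISO week 24 of ISO year 6854.

6854-W24-1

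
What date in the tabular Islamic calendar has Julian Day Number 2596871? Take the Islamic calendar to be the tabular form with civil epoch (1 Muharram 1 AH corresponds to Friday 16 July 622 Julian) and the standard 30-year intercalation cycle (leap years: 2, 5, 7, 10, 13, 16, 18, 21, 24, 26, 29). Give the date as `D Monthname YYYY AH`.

29 Shawwal 1830 AH

JDN 2596871 is 21 November 2397 in the Gregorian calendar.
In the tabular Islamic calendar that day is 29 Shawwal 1830 AH.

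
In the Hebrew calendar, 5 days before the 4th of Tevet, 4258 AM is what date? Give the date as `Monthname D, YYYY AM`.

The starting date is JDN 1902936; 1902936 − 5 = 1902931.
JDN 1902931 corresponds to Kislev 29, 4258 AM.

Kislev 29, 4258 AM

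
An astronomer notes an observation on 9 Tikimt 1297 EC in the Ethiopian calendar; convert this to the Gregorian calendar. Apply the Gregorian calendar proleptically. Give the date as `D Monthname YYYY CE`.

14 October 1304 CE

Both dates share Julian Day Number 2197623; in the Gregorian calendar that is 14 October 1304 CE.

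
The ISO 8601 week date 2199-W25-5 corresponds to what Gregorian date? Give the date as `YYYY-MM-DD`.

ISO week 1 of 2199 is the week containing the first Thursday of 2199.
Week 25, day 5 (Friday) lands on 2199-06-21.

2199-06-21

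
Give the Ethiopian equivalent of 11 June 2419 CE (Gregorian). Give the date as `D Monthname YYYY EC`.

Julian Day Number of the source date = 2604743.
Converting JDN 2604743 to the Ethiopian calendar gives 1 Sene 2411 EC.

1 Sene 2411 EC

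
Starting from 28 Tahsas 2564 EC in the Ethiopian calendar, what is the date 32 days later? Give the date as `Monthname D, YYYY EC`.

JDN of 28 Tahsas 2564 EC = 2660474.
2660474 + 32 = 2660506.
JDN 2660506 in the Ethiopian calendar is Tir 30, 2564 EC.

Tir 30, 2564 EC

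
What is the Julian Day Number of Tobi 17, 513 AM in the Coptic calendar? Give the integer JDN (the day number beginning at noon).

2012174

In the proleptic Gregorian calendar the same day is 16 January 797.
JDN 2451545 is 1 January 2000 CE (Gregorian); the target day is −439371 days from there, so JDN = 2012174.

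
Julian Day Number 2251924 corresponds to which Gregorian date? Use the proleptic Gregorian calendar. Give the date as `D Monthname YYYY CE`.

16 June 1453 CE

Counting from JDN 2299161 = 15 Oct 1582 gives an offset of -47237 days.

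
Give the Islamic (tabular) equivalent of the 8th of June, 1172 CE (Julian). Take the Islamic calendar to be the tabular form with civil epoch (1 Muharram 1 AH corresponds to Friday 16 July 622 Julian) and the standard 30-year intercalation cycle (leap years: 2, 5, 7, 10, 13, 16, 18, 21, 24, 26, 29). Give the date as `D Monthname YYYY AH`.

13 Shawwal 567 AH

The source date corresponds to 15 June 1172 in the proleptic Gregorian calendar (JDN 2149290).
That day falls on 13 Shawwal 567 AH in the tabular Islamic calendar.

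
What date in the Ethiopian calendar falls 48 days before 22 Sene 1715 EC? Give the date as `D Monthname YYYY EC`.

Counting 48 days back from JDN 2350550 reaches JDN 2350502, which is 4 Ginbot 1715 EC.

4 Ginbot 1715 EC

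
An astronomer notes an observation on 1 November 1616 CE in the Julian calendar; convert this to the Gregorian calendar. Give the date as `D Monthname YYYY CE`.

11 November 1616 CE

For dates in this range the Gregorian date is 10 days ahead of the Julian.
1 November 1616 Julian + 10 days → 11 November 1616 Gregorian.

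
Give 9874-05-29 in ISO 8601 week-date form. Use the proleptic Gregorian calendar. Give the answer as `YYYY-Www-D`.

The weekday is Friday (ISO weekday 5).
That Friday belongs to ISO week 22 of ISO year 9874.

9874-W22-5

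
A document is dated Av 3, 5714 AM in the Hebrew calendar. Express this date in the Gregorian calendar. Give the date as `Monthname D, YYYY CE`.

August 2, 1954 CE

Both dates share Julian Day Number 2434957; in the Gregorian calendar that is 2 August 1954 CE.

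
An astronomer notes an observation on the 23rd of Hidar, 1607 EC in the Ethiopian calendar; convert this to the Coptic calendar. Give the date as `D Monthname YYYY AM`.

Julian Day Number of the source date = 2310894.
Converting JDN 2310894 to the Coptic calendar gives 23 Hathor 1331 AM.

23 Hathor 1331 AM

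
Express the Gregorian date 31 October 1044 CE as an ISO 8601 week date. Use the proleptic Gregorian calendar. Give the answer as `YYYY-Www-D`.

1044-W44-4

The weekday is Thursday (ISO weekday 4).
That Thursday belongs to ISO week 44 of ISO year 1044.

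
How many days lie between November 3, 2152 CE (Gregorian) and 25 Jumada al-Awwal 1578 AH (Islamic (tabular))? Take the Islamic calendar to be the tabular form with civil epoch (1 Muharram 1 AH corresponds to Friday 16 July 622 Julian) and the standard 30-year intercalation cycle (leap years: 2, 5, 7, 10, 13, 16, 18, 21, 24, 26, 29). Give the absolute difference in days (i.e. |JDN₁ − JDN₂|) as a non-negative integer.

JDN of the first date = 2507369.
JDN of the second date = 2507418.
|2507418 − 2507369| = 49.

49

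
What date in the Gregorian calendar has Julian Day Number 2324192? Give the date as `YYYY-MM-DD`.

1651-04-27

Counting from JDN 2299161 = 15 Oct 1582 gives an offset of 25031 days.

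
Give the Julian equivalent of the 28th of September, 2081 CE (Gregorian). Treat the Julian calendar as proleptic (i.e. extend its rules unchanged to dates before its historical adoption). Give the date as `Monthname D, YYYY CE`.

At this point the Julian calendar is 13 days behind the Gregorian.
28 September 2081 Gregorian − 13 days → 15 September 2081 Julian.

September 15, 2081 CE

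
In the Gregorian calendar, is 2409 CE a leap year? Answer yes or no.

no

2409 is not divisible by 4, so it is a common year.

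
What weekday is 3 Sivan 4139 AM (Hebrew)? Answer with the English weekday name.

In the proleptic Gregorian calendar this is 6 May 379 (JDN 1859612).
Since JDN mod 7 = 6 (0 = Monday), the day is Sunday.

Sunday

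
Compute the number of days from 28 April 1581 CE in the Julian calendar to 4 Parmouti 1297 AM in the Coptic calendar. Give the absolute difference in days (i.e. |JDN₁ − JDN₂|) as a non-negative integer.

JDN of the first date = 2298636.
JDN of the second date = 2298607.
|2298607 − 2298636| = 29.

29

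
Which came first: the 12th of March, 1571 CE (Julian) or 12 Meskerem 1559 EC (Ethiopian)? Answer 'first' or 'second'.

First date → JDN 2294936; second date → JDN 2293291.
JDN 2293291 < JDN 2294936, so the second date is earlier.

second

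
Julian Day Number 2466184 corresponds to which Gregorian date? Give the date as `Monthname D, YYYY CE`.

JDN 2451545 is 1 Jan 2000; 2466184 is +14639 days from there.

January 30, 2040 CE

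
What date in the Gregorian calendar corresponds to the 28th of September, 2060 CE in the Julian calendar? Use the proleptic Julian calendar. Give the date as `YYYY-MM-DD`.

2060-10-11

For dates in this range the Gregorian date is 13 days ahead of the Julian.
28 September 2060 Julian + 13 days → 11 October 2060 Gregorian.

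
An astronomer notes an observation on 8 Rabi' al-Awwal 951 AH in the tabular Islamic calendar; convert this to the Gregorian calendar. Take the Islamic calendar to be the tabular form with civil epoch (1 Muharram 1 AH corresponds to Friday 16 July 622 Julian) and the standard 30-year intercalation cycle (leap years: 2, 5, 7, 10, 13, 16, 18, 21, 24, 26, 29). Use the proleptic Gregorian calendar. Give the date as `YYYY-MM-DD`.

1544-06-09

Julian Day Number of the source date = 2285154.
Converting JDN 2285154 to the Gregorian calendar gives 9 June 1544 CE.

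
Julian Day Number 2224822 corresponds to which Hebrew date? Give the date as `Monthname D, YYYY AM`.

Nisan 8, 5139 AM

JDN 2224822 is 3 April 1379 in the proleptic Gregorian calendar.
In the Hebrew calendar that day is Nisan 8, 5139 AM.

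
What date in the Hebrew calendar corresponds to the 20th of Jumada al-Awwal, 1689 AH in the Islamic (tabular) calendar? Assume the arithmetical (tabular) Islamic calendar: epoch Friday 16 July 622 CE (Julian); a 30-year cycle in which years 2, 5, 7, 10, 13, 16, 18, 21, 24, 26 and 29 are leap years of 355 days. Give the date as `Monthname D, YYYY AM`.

Elul 21, 6020 AM

Julian Day Number of the source date = 2546748.
Converting JDN 2546748 to the Hebrew calendar gives 21 Elul 6020 AM.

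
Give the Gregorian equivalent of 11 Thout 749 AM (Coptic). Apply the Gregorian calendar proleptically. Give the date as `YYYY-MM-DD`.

Julian Day Number of the source date = 2098247.
Converting JDN 2098247 to the Gregorian calendar gives 14 September 1032 CE.

1032-09-14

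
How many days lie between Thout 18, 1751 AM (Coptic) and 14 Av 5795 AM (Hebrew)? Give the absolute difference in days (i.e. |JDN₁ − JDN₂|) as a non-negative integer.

325

JDN of the first date = 2464234.
JDN of the second date = 2464559.
|2464559 − 2464234| = 325.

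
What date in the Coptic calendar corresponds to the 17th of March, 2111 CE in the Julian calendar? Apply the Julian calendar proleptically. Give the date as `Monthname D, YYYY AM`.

Paremhat 21, 1827 AM

The source date corresponds to 31 March 2111 in the Gregorian calendar (JDN 2492176).
That day falls on 21 Paremhat 1827 AM in the Coptic calendar.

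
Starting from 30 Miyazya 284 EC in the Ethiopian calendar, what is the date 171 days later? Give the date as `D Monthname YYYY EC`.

16 Tikimt 285 EC

The starting date is JDN 1827826; 1827826 + 171 = 1827997.
JDN 1827997 corresponds to 16 Tikimt 285 EC.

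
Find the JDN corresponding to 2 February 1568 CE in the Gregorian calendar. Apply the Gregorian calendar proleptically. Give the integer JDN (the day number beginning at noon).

JDN 2451545 is 1 January 2000 CE (Gregorian); the target day is −157753 days from there, so JDN = 2293792.

2293792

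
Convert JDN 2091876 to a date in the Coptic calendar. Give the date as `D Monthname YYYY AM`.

5 Parmouti 731 AM

The proleptic Gregorian equivalent of JDN 2091876 is 6 April 1015.
In the Coptic calendar that day is 5 Parmouti 731 AM.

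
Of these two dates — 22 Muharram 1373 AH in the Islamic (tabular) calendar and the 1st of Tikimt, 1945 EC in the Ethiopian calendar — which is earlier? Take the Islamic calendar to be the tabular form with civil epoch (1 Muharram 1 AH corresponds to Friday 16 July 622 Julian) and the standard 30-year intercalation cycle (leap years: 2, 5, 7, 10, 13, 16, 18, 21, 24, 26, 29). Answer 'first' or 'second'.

The two dates have Julian Day Numbers 2434652 and 2434297 respectively.
Since 2434297 < 2434652, the second date comes first.

second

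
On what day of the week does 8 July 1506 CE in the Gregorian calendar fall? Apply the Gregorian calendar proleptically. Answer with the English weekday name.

2271303 ≡ 6 (mod 7); counting from Monday = 0 gives Sunday.

Sunday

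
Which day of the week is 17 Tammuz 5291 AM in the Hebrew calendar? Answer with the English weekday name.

Sunday

Equivalently 12 July 1531 Gregorian, JDN 2280438.
JDN 2280438 mod 7 = 6, and JDN 0 was a Monday, so this is a Sunday.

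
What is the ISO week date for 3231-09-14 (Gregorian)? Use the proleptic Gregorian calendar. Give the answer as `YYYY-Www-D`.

The weekday is Sunday (ISO weekday 7).
That Sunday belongs to ISO week 37 of ISO year 3231.

3231-W37-7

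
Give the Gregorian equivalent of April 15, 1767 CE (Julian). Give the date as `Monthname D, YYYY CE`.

For dates in this range the Gregorian date is 11 days ahead of the Julian.
15 April 1767 Julian + 11 days → 26 April 1767 Gregorian.

April 26, 1767 CE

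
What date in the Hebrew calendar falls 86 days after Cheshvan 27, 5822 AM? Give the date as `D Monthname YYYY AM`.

Counting 86 days forward from JDN 2474139 reaches JDN 2474225, which is 24 Shevat 5822 AM.

24 Shevat 5822 AM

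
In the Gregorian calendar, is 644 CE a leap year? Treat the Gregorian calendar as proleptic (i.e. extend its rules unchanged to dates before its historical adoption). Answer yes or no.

644 is divisible by 4 and not by 100, so it is a leap year.

yes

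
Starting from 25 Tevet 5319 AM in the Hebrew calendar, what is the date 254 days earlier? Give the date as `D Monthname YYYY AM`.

7 Iyar 5318 AM

JDN of 25 Tevet 5319 AM = 2290486.
2290486 − 254 = 2290232.
JDN 2290232 in the Hebrew calendar is 7 Iyar 5318 AM.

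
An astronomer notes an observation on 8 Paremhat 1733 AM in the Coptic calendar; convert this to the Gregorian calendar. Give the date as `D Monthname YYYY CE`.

Julian Day Number of the source date = 2457830.
Converting JDN 2457830 to the Gregorian calendar gives 17 March 2017 CE.

17 March 2017 CE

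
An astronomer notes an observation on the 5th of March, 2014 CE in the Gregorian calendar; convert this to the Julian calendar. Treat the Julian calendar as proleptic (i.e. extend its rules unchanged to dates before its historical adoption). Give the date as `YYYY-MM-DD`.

2014-02-20

The Julian–Gregorian offset here is 13 days (Julian trailing).
5 March 2014 Gregorian − 13 days → 20 February 2014 Julian.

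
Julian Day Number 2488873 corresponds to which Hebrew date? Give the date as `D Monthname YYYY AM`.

24 Adar 5862 AM

JDN 2488873 is 15 March 2102 in the Gregorian calendar.
In the Hebrew calendar that day is 24 Adar 5862 AM.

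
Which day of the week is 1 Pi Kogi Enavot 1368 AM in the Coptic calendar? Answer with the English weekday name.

Tuesday

Equivalently 3 September 1652 Gregorian, JDN 2324687.
2324687 ≡ 1 (mod 7); counting from Monday = 0 gives Tuesday.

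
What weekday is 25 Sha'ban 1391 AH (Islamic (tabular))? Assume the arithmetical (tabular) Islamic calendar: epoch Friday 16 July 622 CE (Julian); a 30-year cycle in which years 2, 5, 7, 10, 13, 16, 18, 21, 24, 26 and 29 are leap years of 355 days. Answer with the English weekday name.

Saturday

In the Gregorian calendar this is 16 October 1971 (JDN 2441241).
2441241 ≡ 5 (mod 7); counting from Monday = 0 gives Saturday.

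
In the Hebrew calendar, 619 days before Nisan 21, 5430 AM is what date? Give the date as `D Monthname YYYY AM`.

23 Av 5428 AM

JDN of Nisan 21, 5430 AM = 2331116.
2331116 − 619 = 2330497.
JDN 2330497 in the Hebrew calendar is 23 Av 5428 AM.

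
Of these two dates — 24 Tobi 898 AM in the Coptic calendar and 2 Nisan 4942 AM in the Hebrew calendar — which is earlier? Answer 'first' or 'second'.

Converting both to JDN: 2152802 vs 2152850; the smaller is the first.

first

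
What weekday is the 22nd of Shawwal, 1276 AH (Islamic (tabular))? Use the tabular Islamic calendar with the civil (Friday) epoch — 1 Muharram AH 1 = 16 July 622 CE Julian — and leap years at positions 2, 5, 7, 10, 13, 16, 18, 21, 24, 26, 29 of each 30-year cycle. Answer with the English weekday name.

This is JDN 2400544 (13 May 1860 Gregorian).
JDN 2400544 mod 7 = 6, and JDN 0 was a Monday, so this is a Sunday.

Sunday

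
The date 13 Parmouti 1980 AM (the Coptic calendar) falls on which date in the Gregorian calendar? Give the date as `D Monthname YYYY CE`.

Julian Day Number of the source date = 2548082.
Converting JDN 2548082 to the Gregorian calendar gives 23 April 2264 CE.

23 April 2264 CE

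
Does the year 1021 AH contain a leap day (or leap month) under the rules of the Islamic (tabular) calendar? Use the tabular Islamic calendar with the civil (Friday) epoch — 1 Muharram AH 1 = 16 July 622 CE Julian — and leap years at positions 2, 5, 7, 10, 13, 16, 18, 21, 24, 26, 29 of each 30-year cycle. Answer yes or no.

no

Year 1021 AH is year 1 of its 30-year cycle; leap positions are 2, 5, 7, 10, 13, 16, 18, 21, 24, 26, 29, so it is a common year (354 days).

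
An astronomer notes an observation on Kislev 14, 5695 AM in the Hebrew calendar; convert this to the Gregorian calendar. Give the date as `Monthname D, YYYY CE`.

November 21, 1934 CE

Both dates share Julian Day Number 2427763; in the Gregorian calendar that is 21 November 1934 CE.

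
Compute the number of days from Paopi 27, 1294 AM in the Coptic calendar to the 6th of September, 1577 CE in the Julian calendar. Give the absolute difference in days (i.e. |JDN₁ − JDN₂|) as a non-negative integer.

48

JDN of the first date = 2297354.
JDN of the second date = 2297306.
|2297306 − 2297354| = 48.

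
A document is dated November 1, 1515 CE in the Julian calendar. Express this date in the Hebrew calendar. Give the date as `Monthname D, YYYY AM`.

Cheshvan 23, 5276 AM

The source date corresponds to 11 November 1515 in the proleptic Gregorian calendar (JDN 2274716).
That day falls on 23 Cheshvan 5276 AM in the Hebrew calendar.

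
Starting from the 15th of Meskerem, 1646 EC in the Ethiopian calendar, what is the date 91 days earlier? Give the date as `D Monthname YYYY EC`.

Counting 91 days back from JDN 2325071 reaches JDN 2324980, which is 19 Sene 1645 EC.

19 Sene 1645 EC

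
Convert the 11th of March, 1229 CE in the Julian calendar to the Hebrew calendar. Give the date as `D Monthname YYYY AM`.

The source date corresponds to 18 March 1229 in the proleptic Gregorian calendar (JDN 2170020).
That day falls on 14 Adar II 4989 AM in the Hebrew calendar.

14 Adar II 4989 AM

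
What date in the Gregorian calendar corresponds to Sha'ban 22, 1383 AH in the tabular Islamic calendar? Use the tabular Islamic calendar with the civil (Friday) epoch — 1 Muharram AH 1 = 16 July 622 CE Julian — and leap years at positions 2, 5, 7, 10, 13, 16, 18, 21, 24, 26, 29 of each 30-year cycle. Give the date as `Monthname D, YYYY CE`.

January 8, 1964 CE

Julian Day Number of the source date = 2438403.
Converting JDN 2438403 to the Gregorian calendar gives 8 January 1964 CE.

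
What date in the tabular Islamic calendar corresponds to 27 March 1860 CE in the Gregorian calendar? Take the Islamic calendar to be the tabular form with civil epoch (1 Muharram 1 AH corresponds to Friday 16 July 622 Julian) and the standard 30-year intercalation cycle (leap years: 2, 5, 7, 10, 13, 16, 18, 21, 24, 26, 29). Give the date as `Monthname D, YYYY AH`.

Ramadan 5, 1276 AH

Both dates share Julian Day Number 2400497; in the tabular Islamic calendar that is 5 Ramadan 1276 AH.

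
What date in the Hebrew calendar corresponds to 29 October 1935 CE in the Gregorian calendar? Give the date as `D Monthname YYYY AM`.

2 Cheshvan 5696 AM

Both dates share Julian Day Number 2428105; in the Hebrew calendar that is 2 Cheshvan 5696 AM.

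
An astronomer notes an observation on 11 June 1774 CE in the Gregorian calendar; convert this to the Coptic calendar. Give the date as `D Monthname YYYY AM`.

Both dates share Julian Day Number 2369162; in the Coptic calendar that is 6 Paoni 1490 AM.

6 Paoni 1490 AM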